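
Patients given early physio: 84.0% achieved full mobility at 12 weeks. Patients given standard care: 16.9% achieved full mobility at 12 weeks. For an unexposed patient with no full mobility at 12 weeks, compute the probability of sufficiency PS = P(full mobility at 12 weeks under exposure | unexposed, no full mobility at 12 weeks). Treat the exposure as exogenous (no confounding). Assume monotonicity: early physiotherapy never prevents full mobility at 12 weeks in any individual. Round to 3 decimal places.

PS ≈ 0.807

p₁ = 0.84, p₀ = 0.169.
Under exogeneity and monotonicity, PS = (p₁ − p₀) / (1 − p₀).
PS = (0.84 − 0.169) / (1 − 0.169) = 0.671 / 0.831 ≈ 0.8075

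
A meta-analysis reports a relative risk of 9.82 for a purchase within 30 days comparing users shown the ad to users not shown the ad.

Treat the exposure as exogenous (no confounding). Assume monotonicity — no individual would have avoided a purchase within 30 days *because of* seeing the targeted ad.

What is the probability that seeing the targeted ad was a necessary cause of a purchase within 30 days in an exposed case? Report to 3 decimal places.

Under exogeneity and monotonicity, PN = (RR − 1) / RR = 1 − 1/RR.
PN = (9.82 − 1) / 9.82 = 8.82 / 9.82 ≈ 0.8982

PN ≈ 0.898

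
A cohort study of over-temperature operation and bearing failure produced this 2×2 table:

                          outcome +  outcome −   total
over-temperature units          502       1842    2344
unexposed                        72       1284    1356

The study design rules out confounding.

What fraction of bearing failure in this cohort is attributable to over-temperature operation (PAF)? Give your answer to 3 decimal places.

p₁ = P(outcome | exposed) = 502/2344 = 0.21416
p₀ = P(outcome | unexposed) = 72/1356 = 0.053097
Exposure prevalence π = 2344/3700 = 0.63351; overall risk P(Y=1) = 0.15514.
Under exogeneity, PAF = [P(Y=1) − p₀]/P(Y=1).
PAF = (0.15514 − 0.053097) / 0.15514 ≈ 0.6577

PAF ≈ 0.658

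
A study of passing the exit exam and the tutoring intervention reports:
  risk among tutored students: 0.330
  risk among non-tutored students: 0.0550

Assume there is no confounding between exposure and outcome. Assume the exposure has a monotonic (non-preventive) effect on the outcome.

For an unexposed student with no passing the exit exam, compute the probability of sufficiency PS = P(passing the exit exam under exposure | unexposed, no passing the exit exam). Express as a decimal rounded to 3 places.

PS ≈ 0.291

Let p₁ = 0.33, p₀ = 0.055.
Under exogeneity and monotonicity, PS = (p₁ − p₀) / (1 − p₀).
PS = (0.33 − 0.055) / (1 − 0.055) = 0.275 / 0.945 ≈ 0.2910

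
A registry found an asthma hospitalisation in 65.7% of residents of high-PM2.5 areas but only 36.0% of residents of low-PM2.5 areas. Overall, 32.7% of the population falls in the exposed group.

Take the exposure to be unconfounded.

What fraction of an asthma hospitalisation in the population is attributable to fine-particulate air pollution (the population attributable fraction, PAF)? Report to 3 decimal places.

p₁ = 0.657, p₀ = 0.36.
Overall risk P(Y=1) = π·p₁ + (1−π)·p₀ = 0.327×0.657 + 0.673×0.36 = 0.45712.
Under exogeneity, PAF = [P(Y=1) − p₀] / P(Y=1).
PAF = (0.45712 − 0.36) / 0.45712 ≈ 0.2125

PAF ≈ 0.212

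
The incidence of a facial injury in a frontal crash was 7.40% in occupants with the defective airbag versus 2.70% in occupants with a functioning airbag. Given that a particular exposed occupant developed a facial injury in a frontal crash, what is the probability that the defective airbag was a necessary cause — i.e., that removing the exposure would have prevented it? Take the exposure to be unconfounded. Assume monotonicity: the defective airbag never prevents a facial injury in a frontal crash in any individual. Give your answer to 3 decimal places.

PN ≈ 0.635

p₁ = 0.074, p₀ = 0.027.
Under exogeneity and monotonicity, PN = (p₁ − p₀) / p₁.
PN = (0.074 − 0.027) / 0.074 = 0.047 / 0.074 ≈ 0.6351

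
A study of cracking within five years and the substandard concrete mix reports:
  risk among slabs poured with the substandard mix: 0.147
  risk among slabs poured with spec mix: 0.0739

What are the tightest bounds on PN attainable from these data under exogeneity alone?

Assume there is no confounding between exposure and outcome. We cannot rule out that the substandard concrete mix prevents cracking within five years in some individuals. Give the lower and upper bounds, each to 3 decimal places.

0.497 ≤ PN ≤ 1.000

Let p₁ = 0.147, p₀ = 0.0739.
Under exogeneity alone the bounds on PN are max{0,(p₁−p₀)/p₁} ≤ PN ≤ min{1,(1−p₀)/p₁}.
  lower = (p₁ − p₀)/p₁ = 0.0731 / 0.147 ≈ 0.4973
  upper = min{1, (1 − p₀)/p₁} = 0.9261 / 0.147 ≈ 6.3000 → capped at 1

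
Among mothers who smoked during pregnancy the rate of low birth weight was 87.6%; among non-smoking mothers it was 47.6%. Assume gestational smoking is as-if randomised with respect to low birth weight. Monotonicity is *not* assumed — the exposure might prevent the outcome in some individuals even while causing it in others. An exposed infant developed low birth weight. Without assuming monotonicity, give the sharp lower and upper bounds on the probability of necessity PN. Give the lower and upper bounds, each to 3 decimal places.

p₁ = 0.876, p₀ = 0.476.
Under exogeneity alone the bounds on PN are max{0,(p₁−p₀)/p₁} ≤ PN ≤ min{1,(1−p₀)/p₁}.
  lower = (p₁ − p₀)/p₁ = 0.4 / 0.876 ≈ 0.4566
  upper = min{1, (1 − p₀)/p₁} = 0.524 / 0.876 ≈ 0.5982

0.457 ≤ PN ≤ 0.598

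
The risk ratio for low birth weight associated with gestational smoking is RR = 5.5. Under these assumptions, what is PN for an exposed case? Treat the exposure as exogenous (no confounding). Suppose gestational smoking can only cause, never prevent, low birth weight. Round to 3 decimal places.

PN ≈ 0.818

Under exogeneity and monotonicity, PN = (RR − 1) / RR = 1 − 1/RR.
PN = (5.5 − 1) / 5.5 = 4.5 / 5.5 ≈ 0.8182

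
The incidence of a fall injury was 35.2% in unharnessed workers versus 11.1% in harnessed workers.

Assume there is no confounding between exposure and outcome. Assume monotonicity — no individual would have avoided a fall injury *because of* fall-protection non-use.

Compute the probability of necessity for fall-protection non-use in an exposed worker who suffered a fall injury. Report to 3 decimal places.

p₁ = 0.352, p₀ = 0.111.
Under exogeneity and monotonicity, PN = (p₁ − p₀) / p₁.
PN = (0.352 − 0.111) / 0.352 = 0.241 / 0.352 ≈ 0.6847

PN ≈ 0.685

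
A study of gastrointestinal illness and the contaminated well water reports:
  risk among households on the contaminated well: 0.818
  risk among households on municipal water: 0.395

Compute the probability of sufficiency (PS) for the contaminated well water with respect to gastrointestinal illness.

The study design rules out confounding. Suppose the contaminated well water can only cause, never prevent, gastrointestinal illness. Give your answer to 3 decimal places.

PS ≈ 0.699

Let p₁ = 0.818, p₀ = 0.395.
Under exogeneity and monotonicity, PS = (p₁ − p₀) / (1 − p₀).
PS = (0.818 − 0.395) / (1 − 0.395) = 0.423 / 0.605 ≈ 0.6992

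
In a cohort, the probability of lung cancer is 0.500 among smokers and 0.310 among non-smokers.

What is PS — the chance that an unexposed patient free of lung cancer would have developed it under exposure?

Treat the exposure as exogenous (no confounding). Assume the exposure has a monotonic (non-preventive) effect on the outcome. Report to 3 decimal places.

PS ≈ 0.275

Let p₁ = 0.5, p₀ = 0.31.
Under exogeneity and monotonicity, PS = (p₁ − p₀) / (1 − p₀).
PS = (0.5 − 0.31) / (1 − 0.31) = 0.19 / 0.69 ≈ 0.2754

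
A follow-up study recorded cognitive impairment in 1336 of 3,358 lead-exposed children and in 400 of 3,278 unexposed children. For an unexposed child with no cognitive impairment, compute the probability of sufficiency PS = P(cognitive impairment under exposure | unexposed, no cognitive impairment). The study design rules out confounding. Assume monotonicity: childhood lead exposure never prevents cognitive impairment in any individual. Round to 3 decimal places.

p₁ = P(outcome | exposed) = 1336/3358 = 0.39786
p₀ = P(outcome | unexposed) = 400/3278 = 0.12203
Under exogeneity and monotonicity, PS = (p₁ − p₀) / (1 − p₀).
PS = (0.39786 − 0.12203) / (1 − 0.12203) = 0.27583 / 0.87797 ≈ 0.3142

PS ≈ 0.314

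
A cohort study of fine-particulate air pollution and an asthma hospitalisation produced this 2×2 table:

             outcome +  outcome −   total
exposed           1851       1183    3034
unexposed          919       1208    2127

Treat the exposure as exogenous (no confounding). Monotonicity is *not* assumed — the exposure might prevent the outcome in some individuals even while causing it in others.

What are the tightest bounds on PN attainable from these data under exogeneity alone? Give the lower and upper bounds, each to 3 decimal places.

0.292 ≤ PN ≤ 0.931

p₁ = P(outcome | exposed) = 1851/3034 = 0.61009
p₀ = P(outcome | unexposed) = 919/2127 = 0.43206
Under exogeneity alone the bounds on PN are max{0,(p₁−p₀)/p₁} ≤ PN ≤ min{1,(1−p₀)/p₁}.
  lower = (p₁ − p₀)/p₁ = 0.17802 / 0.61009 ≈ 0.2918
  upper = min{1, (1 − p₀)/p₁} = 0.56794 / 0.61009 ≈ 0.9309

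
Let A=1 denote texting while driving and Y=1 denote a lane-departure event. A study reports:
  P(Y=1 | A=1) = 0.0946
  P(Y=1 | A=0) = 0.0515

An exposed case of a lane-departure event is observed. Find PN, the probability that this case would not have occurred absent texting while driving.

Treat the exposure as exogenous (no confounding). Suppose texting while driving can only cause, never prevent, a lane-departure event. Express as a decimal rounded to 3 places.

PN ≈ 0.456

Let p₁ = 0.0946, p₀ = 0.0515.
Under exogeneity and monotonicity, PN = (p₁ − p₀) / p₁.
PN = (0.0946 − 0.0515) / 0.0946 = 0.0431 / 0.0946 ≈ 0.4556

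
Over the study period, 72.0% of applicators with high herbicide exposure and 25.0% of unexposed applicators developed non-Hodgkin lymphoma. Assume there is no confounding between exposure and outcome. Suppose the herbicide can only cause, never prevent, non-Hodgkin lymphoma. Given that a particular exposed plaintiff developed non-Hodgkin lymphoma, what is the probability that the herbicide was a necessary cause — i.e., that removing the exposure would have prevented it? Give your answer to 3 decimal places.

PN ≈ 0.653

p₁ = 0.72, p₀ = 0.25.
Under exogeneity and monotonicity, PN = (p₁ − p₀) / p₁.
PN = (0.72 − 0.25) / 0.72 = 0.47 / 0.72 ≈ 0.6528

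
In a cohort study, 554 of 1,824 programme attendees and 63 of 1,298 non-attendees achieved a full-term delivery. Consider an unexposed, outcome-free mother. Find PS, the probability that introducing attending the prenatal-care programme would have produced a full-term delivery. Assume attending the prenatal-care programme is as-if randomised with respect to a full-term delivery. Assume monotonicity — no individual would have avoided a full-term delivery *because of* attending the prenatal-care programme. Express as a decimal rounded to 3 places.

p₁ = P(outcome | exposed) = 554/1824 = 0.30373
p₀ = P(outcome | unexposed) = 63/1298 = 0.048536
Under exogeneity and monotonicity, PS = (p₁ − p₀) / (1 − p₀).
PS = (0.30373 − 0.048536) / (1 − 0.048536) = 0.25519 / 0.95146 ≈ 0.2682

PS ≈ 0.268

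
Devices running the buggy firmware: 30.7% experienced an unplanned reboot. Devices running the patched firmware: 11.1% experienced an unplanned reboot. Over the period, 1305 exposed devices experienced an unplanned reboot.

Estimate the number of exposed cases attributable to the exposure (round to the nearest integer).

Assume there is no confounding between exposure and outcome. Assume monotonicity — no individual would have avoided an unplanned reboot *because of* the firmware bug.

about 833 cases

p₁ = 0.307, p₀ = 0.111.
PN = (p₁ − p₀)/p₁ = (0.307 − 0.111) / 0.307 ≈ 0.63844.
Attributable cases ≈ PN × (exposed cases) = 0.63844 × 1305 ≈ 833.16.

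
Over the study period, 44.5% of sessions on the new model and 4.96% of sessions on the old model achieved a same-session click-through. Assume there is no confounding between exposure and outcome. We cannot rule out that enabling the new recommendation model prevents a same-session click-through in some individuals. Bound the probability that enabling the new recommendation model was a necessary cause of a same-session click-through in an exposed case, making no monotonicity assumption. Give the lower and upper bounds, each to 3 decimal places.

0.889 ≤ PN ≤ 1.000

p₁ = 0.445, p₀ = 0.0496.
Under exogeneity alone the bounds on PN are max{0,(p₁−p₀)/p₁} ≤ PN ≤ min{1,(1−p₀)/p₁}.
  lower = (p₁ − p₀)/p₁ = 0.3954 / 0.445 ≈ 0.8885
  upper = min{1, (1 − p₀)/p₁} = 0.9504 / 0.445 ≈ 2.1357 → capped at 1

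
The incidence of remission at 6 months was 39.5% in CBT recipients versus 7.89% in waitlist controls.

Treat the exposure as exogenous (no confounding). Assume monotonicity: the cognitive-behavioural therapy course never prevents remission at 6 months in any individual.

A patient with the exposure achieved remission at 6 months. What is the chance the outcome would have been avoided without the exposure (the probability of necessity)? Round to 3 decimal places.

p₁ = 0.395, p₀ = 0.0789.
Under exogeneity and monotonicity, PN = (p₁ − p₀) / p₁.
PN = (0.395 − 0.0789) / 0.395 = 0.3161 / 0.395 ≈ 0.8003

PN ≈ 0.800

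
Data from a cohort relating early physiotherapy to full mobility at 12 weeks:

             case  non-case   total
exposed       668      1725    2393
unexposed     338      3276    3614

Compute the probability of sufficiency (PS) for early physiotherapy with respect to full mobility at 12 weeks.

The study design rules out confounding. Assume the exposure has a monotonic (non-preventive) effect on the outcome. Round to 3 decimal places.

PS ≈ 0.205

p₁ = P(outcome | exposed) = 668/2393 = 0.27915
p₀ = P(outcome | unexposed) = 338/3614 = 0.093525
Under exogeneity and monotonicity, PS = (p₁ − p₀)/(1 − p₀).
PS = (0.27915 − 0.093525) / 0.90647 ≈ 0.2048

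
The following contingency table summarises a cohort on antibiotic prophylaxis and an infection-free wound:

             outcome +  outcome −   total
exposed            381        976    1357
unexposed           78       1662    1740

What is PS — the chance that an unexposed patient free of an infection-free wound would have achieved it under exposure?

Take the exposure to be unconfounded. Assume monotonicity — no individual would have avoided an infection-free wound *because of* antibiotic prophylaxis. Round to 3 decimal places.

p₁ = P(outcome | exposed) = 381/1357 = 0.28077
p₀ = P(outcome | unexposed) = 78/1740 = 0.044828
Under exogeneity and monotonicity, PS = (p₁ − p₀)/(1 − p₀).
PS = (0.28077 − 0.044828) / 0.95517 ≈ 0.2470

PS ≈ 0.247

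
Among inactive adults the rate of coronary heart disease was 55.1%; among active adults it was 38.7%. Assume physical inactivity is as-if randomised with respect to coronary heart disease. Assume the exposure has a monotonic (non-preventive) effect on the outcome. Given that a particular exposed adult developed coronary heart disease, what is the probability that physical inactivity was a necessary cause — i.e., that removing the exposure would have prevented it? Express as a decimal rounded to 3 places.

PN ≈ 0.298

p₁ = 0.551, p₀ = 0.387.
Under exogeneity and monotonicity, PN = (p₁ − p₀) / p₁.
PN = (0.551 − 0.387) / 0.551 = 0.164 / 0.551 ≈ 0.2976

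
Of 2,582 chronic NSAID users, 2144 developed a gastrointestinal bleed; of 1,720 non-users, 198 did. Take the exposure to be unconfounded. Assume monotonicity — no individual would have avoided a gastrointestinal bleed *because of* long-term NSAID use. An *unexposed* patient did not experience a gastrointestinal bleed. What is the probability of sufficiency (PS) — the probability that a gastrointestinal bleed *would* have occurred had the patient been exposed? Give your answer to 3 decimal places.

PS ≈ 0.808

p₁ = P(outcome | exposed) = 2144/2582 = 0.83036
p₀ = P(outcome | unexposed) = 198/1720 = 0.11512
Under exogeneity and monotonicity, PS = (p₁ − p₀) / (1 − p₀).
PS = (0.83036 − 0.11512) / (1 − 0.11512) = 0.71525 / 0.88488 ≈ 0.8083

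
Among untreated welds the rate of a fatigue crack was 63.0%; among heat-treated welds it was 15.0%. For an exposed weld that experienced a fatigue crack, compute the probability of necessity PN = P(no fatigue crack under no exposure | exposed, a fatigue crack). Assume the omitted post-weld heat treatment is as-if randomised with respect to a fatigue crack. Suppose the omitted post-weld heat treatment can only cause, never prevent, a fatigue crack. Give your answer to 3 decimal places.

PN ≈ 0.762

p₁ = 0.63, p₀ = 0.15.
Under exogeneity and monotonicity, PN = (p₁ − p₀) / p₁.
PN = (0.63 − 0.15) / 0.63 = 0.48 / 0.63 ≈ 0.7619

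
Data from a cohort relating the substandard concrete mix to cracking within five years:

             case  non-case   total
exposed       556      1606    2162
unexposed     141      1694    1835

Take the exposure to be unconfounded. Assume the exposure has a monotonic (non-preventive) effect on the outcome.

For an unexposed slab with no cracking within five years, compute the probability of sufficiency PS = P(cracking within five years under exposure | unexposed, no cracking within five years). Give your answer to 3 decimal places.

p₁ = P(outcome | exposed) = 556/2162 = 0.25717
p₀ = P(outcome | unexposed) = 141/1835 = 0.076839
Under exogeneity and monotonicity, PS = (p₁ − p₀)/(1 − p₀).
PS = (0.25717 − 0.076839) / 0.92316 ≈ 0.1953

PS ≈ 0.195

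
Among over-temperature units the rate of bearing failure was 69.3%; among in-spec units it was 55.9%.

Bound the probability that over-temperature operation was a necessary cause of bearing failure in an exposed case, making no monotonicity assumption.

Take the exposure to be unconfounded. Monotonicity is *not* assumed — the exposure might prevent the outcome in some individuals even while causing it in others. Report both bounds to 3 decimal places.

0.193 ≤ PN ≤ 0.636

p₁ = 0.693, p₀ = 0.559.
Under exogeneity alone the bounds on PN are max{0,(p₁−p₀)/p₁} ≤ PN ≤ min{1,(1−p₀)/p₁}.
  lower = (p₁ − p₀)/p₁ = 0.134 / 0.693 ≈ 0.1934
  upper = min{1, (1 − p₀)/p₁} = 0.441 / 0.693 ≈ 0.6364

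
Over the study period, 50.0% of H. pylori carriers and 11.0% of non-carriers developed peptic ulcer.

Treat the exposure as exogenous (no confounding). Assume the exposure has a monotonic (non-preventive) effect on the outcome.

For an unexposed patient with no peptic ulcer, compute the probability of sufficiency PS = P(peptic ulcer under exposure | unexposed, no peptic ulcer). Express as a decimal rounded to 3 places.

p₁ = 0.5, p₀ = 0.11.
Under exogeneity and monotonicity, PS = (p₁ − p₀) / (1 − p₀).
PS = (0.5 − 0.11) / (1 − 0.11) = 0.39 / 0.89 ≈ 0.4382

PS ≈ 0.438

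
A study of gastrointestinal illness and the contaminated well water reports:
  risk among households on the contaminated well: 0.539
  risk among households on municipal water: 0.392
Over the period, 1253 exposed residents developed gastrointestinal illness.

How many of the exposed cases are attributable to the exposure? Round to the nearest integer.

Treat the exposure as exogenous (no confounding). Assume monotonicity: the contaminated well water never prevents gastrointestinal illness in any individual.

Let p₁ = 0.539, p₀ = 0.392.
PN = (p₁ − p₀)/p₁ = (0.539 − 0.392) / 0.539 ≈ 0.27273.
Attributable cases ≈ PN × (exposed cases) = 0.27273 × 1253 ≈ 341.73.

about 342 cases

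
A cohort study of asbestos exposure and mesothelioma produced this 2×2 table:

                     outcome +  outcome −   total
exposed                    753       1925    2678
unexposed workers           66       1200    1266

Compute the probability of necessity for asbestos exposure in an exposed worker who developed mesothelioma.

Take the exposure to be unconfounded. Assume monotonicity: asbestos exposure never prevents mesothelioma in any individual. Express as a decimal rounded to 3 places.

p₁ = P(outcome | exposed) = 753/2678 = 0.28118
p₀ = P(outcome | unexposed) = 66/1266 = 0.052133
Under exogeneity and monotonicity, PN = (p₁ − p₀)/p₁.
PN = (0.28118 − 0.052133) / 0.28118 ≈ 0.8146

PN ≈ 0.815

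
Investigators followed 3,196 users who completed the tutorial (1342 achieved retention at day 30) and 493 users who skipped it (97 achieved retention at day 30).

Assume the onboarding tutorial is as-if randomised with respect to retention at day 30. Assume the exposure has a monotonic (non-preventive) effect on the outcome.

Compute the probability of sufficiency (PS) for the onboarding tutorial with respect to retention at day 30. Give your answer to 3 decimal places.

p₁ = P(outcome | exposed) = 1342/3196 = 0.4199
p₀ = P(outcome | unexposed) = 97/493 = 0.19675
Under exogeneity and monotonicity, PS = (p₁ − p₀) / (1 − p₀).
PS = (0.4199 − 0.19675) / (1 − 0.19675) = 0.22315 / 0.80325 ≈ 0.2778

PS ≈ 0.278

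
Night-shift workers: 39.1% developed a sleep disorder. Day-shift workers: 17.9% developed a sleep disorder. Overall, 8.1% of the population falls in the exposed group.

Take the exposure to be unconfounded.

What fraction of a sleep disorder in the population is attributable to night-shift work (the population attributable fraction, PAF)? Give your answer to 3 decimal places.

p₁ = 0.391, p₀ = 0.179.
Overall risk P(Y=1) = π·p₁ + (1−π)·p₀ = 0.081×0.391 + 0.919×0.179 = 0.19617.
Under exogeneity, PAF = [P(Y=1) − p₀] / P(Y=1).
PAF = (0.19617 − 0.179) / 0.19617 ≈ 0.0875

PAF ≈ 0.088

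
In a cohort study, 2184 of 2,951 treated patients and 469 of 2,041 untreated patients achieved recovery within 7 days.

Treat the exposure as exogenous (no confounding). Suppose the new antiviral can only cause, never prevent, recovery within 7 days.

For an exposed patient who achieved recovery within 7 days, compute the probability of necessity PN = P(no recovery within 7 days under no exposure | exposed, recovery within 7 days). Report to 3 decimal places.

PN ≈ 0.690

p₁ = P(outcome | exposed) = 2184/2951 = 0.74009
p₀ = P(outcome | unexposed) = 469/2041 = 0.22979
Under exogeneity and monotonicity, PN = (p₁ − p₀) / p₁.
PN = (0.74009 − 0.22979) / 0.74009 = 0.5103 / 0.74009 ≈ 0.6895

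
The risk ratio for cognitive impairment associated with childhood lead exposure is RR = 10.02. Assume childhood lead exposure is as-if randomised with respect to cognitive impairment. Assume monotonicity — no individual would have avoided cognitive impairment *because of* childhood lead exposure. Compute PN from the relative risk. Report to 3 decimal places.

PN ≈ 0.900

Under exogeneity and monotonicity, PN = (RR − 1) / RR = 1 − 1/RR.
PN = (10.02 − 1) / 10.02 = 9.02 / 10.02 ≈ 0.9002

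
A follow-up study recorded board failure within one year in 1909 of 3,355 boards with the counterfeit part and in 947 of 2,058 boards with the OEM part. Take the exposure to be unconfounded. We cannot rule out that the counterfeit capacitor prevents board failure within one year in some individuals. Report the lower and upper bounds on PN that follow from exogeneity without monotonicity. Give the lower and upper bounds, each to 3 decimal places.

0.191 ≤ PN ≤ 0.949

p₁ = P(outcome | exposed) = 1909/3355 = 0.569
p₀ = P(outcome | unexposed) = 947/2058 = 0.46016
Under exogeneity alone the bounds on PN are max{0,(p₁−p₀)/p₁} ≤ PN ≤ min{1,(1−p₀)/p₁}.
  lower = (p₁ − p₀)/p₁ = 0.10885 / 0.569 ≈ 0.1913
  upper = min{1, (1 − p₀)/p₁} = 0.53984 / 0.569 ≈ 0.9488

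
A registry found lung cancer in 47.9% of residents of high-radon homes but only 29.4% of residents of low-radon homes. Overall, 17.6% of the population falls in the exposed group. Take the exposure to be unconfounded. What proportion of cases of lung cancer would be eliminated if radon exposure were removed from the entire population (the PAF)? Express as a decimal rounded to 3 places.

p₁ = 0.479, p₀ = 0.294.
Overall risk P(Y=1) = π·p₁ + (1−π)·p₀ = 0.176×0.479 + 0.824×0.294 = 0.32656.
Under exogeneity, PAF = [P(Y=1) − p₀] / P(Y=1).
PAF = (0.32656 − 0.294) / 0.32656 ≈ 0.0997

PAF ≈ 0.100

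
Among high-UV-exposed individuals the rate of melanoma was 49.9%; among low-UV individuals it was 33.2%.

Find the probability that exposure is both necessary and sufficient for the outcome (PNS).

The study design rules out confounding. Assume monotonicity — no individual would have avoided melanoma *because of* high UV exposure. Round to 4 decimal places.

p₁ = 0.499, p₀ = 0.332.
Under exogeneity and monotonicity, PNS = p₁ − p₀.
PNS = 0.499 − 0.332 = 0.167

PNS ≈ 0.1670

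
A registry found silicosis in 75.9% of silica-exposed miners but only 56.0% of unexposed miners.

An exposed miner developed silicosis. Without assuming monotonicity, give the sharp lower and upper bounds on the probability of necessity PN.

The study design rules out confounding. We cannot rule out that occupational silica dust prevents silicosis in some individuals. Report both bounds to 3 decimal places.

p₁ = 0.759, p₀ = 0.56.
Under exogeneity alone the bounds on PN are max{0,(p₁−p₀)/p₁} ≤ PN ≤ min{1,(1−p₀)/p₁}.
  lower = (p₁ − p₀)/p₁ = 0.199 / 0.759 ≈ 0.2622
  upper = min{1, (1 − p₀)/p₁} = 0.44 / 0.759 ≈ 0.5797

0.262 ≤ PN ≤ 0.580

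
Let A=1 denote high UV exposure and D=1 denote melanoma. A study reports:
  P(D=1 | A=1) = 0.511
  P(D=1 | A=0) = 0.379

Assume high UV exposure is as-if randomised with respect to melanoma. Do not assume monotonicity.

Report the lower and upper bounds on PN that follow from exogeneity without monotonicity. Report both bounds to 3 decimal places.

Let p₁ = 0.511, p₀ = 0.379.
Under exogeneity alone the bounds on PN are max{0,(p₁−p₀)/p₁} ≤ PN ≤ min{1,(1−p₀)/p₁}.
  lower = (p₁ − p₀)/p₁ = 0.132 / 0.511 ≈ 0.2583
  upper = min{1, (1 − p₀)/p₁} = 0.621 / 0.511 ≈ 1.2153 → capped at 1

0.258 ≤ PN ≤ 1.000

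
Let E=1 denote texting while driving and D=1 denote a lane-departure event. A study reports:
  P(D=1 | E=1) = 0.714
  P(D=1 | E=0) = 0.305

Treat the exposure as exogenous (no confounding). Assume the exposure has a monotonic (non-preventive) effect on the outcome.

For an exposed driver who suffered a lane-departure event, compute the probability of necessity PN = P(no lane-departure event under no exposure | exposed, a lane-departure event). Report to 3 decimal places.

PN ≈ 0.573

Let p₁ = 0.714, p₀ = 0.305.
Under exogeneity and monotonicity, PN = (p₁ − p₀) / p₁.
PN = (0.714 − 0.305) / 0.714 = 0.409 / 0.714 ≈ 0.5728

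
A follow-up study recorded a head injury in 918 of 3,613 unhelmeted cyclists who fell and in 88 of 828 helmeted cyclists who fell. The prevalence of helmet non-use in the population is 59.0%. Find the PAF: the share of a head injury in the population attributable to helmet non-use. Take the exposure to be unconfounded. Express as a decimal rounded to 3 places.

p₁ = P(outcome | exposed) = 918/3613 = 0.25408
p₀ = P(outcome | unexposed) = 88/828 = 0.10628
Overall risk P(Y=1) = π·p₁ + (1−π)·p₀ = 0.59×0.25408 + 0.41×0.10628 = 0.19348.
Under exogeneity, PAF = [P(Y=1) − p₀] / P(Y=1).
PAF = (0.19348 − 0.10628) / 0.19348 ≈ 0.4507

PAF ≈ 0.451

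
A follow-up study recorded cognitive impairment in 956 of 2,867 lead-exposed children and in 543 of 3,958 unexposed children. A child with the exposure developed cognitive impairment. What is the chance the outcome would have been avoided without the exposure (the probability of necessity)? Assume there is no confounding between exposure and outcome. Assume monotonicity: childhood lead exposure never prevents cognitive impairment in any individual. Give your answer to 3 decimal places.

p₁ = P(outcome | exposed) = 956/2867 = 0.33345
p₀ = P(outcome | unexposed) = 543/3958 = 0.13719
Under exogeneity and monotonicity, PN = (p₁ − p₀) / p₁.
PN = (0.33345 − 0.13719) / 0.33345 = 0.19626 / 0.33345 ≈ 0.5886

PN ≈ 0.589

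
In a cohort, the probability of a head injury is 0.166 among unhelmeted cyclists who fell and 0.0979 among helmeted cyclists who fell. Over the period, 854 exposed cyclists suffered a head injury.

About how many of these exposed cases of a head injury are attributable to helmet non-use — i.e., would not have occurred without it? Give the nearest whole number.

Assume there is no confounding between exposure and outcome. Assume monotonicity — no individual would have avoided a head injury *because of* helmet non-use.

about 350 cases

Let p₁ = 0.166, p₀ = 0.0979.
PN = (p₁ − p₀)/p₁ = (0.166 − 0.0979) / 0.166 ≈ 0.41024.
Attributable cases ≈ PN × (exposed cases) = 0.41024 × 854 ≈ 350.35.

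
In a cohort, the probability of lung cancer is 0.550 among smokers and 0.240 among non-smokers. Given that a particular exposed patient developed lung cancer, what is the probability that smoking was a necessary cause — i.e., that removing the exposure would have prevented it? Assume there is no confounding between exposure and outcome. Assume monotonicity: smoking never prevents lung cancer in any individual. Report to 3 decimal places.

Let p₁ = 0.55, p₀ = 0.24.
Under exogeneity and monotonicity, PN = (p₁ − p₀) / p₁.
PN = (0.55 − 0.24) / 0.55 = 0.31 / 0.55 ≈ 0.5636

PN ≈ 0.564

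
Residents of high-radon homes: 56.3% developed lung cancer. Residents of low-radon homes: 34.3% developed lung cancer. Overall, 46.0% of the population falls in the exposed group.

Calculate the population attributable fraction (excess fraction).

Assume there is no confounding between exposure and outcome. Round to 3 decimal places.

PAF ≈ 0.228

p₁ = 0.563, p₀ = 0.343.
Overall risk P(Y=1) = π·p₁ + (1−π)·p₀ = 0.46×0.563 + 0.54×0.343 = 0.4442.
Under exogeneity, PAF = [P(Y=1) − p₀] / P(Y=1).
PAF = (0.4442 − 0.343) / 0.4442 ≈ 0.2278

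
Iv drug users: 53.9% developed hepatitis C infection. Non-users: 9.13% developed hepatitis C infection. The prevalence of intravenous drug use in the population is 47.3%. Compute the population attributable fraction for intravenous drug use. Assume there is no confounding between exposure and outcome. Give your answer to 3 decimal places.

p₁ = 0.539, p₀ = 0.0913.
Overall risk P(Y=1) = π·p₁ + (1−π)·p₀ = 0.473×0.539 + 0.527×0.0913 = 0.30306.
Under exogeneity, PAF = [P(Y=1) − p₀] / P(Y=1).
PAF = (0.30306 − 0.0913) / 0.30306 ≈ 0.6987

PAF ≈ 0.699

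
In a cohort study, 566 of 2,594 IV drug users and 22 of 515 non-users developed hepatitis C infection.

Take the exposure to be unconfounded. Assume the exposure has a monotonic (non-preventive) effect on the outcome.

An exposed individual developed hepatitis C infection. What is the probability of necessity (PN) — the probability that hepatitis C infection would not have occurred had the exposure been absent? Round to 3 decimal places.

PN ≈ 0.804

p₁ = P(outcome | exposed) = 566/2594 = 0.2182
p₀ = P(outcome | unexposed) = 22/515 = 0.042718
Under exogeneity and monotonicity, PN = (p₁ − p₀) / p₁.
PN = (0.2182 − 0.042718) / 0.2182 = 0.17548 / 0.2182 ≈ 0.8042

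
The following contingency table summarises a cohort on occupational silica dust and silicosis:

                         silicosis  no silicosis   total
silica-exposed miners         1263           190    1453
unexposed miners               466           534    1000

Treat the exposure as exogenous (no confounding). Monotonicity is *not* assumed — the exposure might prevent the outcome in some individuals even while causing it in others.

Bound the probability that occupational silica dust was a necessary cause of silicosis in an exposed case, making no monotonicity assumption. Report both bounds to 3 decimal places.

p₁ = P(outcome | exposed) = 1263/1453 = 0.86924
p₀ = P(outcome | unexposed) = 466/1000 = 0.466
Under exogeneity alone the bounds on PN are max{0,(p₁−p₀)/p₁} ≤ PN ≤ min{1,(1−p₀)/p₁}.
  lower = (p₁ − p₀)/p₁ = 0.40324 / 0.86924 ≈ 0.4639
  upper = min{1, (1 − p₀)/p₁} = 0.534 / 0.86924 ≈ 0.6143

0.464 ≤ PN ≤ 0.614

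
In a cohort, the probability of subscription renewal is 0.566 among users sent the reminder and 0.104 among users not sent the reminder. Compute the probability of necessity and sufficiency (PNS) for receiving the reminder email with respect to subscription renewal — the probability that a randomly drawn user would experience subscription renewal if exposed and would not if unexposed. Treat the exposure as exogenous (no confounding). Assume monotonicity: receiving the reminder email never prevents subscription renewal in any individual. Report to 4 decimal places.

Let p₁ = 0.566, p₀ = 0.104.
Under exogeneity and monotonicity, PNS = p₁ − p₀.
PNS = 0.566 − 0.104 = 0.462

PNS ≈ 0.4620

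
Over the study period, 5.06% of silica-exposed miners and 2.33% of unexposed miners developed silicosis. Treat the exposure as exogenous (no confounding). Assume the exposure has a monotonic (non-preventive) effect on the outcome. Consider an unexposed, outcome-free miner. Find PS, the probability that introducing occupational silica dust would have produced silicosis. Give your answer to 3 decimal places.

PS ≈ 0.028

p₁ = 0.0506, p₀ = 0.0233.
Under exogeneity and monotonicity, PS = (p₁ − p₀) / (1 − p₀).
PS = (0.0506 − 0.0233) / (1 − 0.0233) = 0.0273 / 0.9767 ≈ 0.0280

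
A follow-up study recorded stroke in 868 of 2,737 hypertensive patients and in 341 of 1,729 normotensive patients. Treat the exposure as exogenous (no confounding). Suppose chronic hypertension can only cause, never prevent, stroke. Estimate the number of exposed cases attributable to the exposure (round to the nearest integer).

about 328 cases

p₁ = P(outcome | exposed) = 868/2737 = 0.31714
p₀ = P(outcome | unexposed) = 341/1729 = 0.19722
PN = (p₁ − p₀)/p₁ = (0.31714 − 0.19722) / 0.31714 ≈ 0.37811.
Attributable cases ≈ PN × (exposed cases) = 0.37811 × 868 ≈ 328.20.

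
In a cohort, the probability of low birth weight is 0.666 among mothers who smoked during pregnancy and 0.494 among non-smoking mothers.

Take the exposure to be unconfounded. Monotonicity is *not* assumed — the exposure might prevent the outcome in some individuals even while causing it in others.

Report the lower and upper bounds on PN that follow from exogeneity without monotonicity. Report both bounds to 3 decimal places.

0.258 ≤ PN ≤ 0.760

Let p₁ = 0.666, p₀ = 0.494.
Under exogeneity alone the bounds on PN are max{0,(p₁−p₀)/p₁} ≤ PN ≤ min{1,(1−p₀)/p₁}.
  lower = (p₁ − p₀)/p₁ = 0.172 / 0.666 ≈ 0.2583
  upper = min{1, (1 − p₀)/p₁} = 0.506 / 0.666 ≈ 0.7598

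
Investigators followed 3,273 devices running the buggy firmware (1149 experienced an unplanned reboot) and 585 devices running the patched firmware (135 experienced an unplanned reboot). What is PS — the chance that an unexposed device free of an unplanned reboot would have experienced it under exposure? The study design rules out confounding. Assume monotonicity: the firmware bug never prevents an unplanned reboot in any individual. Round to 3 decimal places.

p₁ = P(outcome | exposed) = 1149/3273 = 0.35105
p₀ = P(outcome | unexposed) = 135/585 = 0.23077
Under exogeneity and monotonicity, PS = (p₁ − p₀) / (1 − p₀).
PS = (0.35105 − 0.23077) / (1 − 0.23077) = 0.12028 / 0.76923 ≈ 0.1564

PS ≈ 0.156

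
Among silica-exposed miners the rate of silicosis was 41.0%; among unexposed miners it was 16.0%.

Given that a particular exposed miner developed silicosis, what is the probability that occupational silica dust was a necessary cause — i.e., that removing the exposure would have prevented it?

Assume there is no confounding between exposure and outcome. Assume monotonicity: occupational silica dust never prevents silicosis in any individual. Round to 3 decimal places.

p₁ = 0.41, p₀ = 0.16.
Under exogeneity and monotonicity, PN = (p₁ − p₀) / p₁.
PN = (0.41 − 0.16) / 0.41 = 0.25 / 0.41 ≈ 0.6098

PN ≈ 0.610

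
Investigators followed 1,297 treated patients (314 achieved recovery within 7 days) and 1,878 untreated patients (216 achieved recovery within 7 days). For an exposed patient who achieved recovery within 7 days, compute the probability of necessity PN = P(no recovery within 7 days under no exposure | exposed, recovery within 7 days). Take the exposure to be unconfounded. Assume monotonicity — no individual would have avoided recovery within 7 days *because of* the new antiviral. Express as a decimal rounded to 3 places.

PN ≈ 0.525

p₁ = P(outcome | exposed) = 314/1297 = 0.2421
p₀ = P(outcome | unexposed) = 216/1878 = 0.11502
Under exogeneity and monotonicity, PN = (p₁ − p₀) / p₁.
PN = (0.2421 − 0.11502) / 0.2421 = 0.12708 / 0.2421 ≈ 0.5249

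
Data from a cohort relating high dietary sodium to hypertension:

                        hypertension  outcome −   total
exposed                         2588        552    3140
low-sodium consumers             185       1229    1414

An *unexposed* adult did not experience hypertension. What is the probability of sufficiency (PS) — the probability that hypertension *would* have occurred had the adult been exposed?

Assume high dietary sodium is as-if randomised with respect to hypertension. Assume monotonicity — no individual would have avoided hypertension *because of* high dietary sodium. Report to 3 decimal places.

p₁ = P(outcome | exposed) = 2588/3140 = 0.8242
p₀ = P(outcome | unexposed) = 185/1414 = 0.13083
Under exogeneity and monotonicity, PS = (p₁ − p₀) / (1 − p₀).
PS = (0.8242 − 0.13083) / (1 − 0.13083) = 0.69337 / 0.86917 ≈ 0.7977

PS ≈ 0.798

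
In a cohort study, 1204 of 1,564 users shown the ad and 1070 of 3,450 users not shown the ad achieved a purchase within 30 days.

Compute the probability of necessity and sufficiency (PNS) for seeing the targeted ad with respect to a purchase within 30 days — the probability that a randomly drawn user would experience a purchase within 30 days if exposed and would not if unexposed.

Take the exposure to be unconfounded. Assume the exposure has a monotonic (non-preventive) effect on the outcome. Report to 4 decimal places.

p₁ = P(outcome | exposed) = 1204/1564 = 0.76982
p₀ = P(outcome | unexposed) = 1070/3450 = 0.31014
Under exogeneity and monotonicity, PNS = p₁ − p₀.
PNS = 0.76982 − 0.31014 = 0.45968

PNS ≈ 0.4597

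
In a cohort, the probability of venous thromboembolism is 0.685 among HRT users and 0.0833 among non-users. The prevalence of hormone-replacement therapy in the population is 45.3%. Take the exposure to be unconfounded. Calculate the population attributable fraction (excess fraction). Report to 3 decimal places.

Let p₁ = 0.685, p₀ = 0.0833.
Overall risk P(Y=1) = π·p₁ + (1−π)·p₀ = 0.453×0.685 + 0.547×0.0833 = 0.35587.
Under exogeneity, PAF = [P(Y=1) − p₀] / P(Y=1).
PAF = (0.35587 − 0.0833) / 0.35587 ≈ 0.7659

PAF ≈ 0.766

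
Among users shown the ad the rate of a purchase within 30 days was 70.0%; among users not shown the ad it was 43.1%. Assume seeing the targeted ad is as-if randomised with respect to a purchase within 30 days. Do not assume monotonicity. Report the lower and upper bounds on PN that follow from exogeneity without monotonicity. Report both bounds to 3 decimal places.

p₁ = 0.7, p₀ = 0.431.
Under exogeneity alone the bounds on PN are max{0,(p₁−p₀)/p₁} ≤ PN ≤ min{1,(1−p₀)/p₁}.
  lower = (p₁ − p₀)/p₁ = 0.269 / 0.7 ≈ 0.3843
  upper = min{1, (1 − p₀)/p₁} = 0.569 / 0.7 ≈ 0.8129

0.384 ≤ PN ≤ 0.813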